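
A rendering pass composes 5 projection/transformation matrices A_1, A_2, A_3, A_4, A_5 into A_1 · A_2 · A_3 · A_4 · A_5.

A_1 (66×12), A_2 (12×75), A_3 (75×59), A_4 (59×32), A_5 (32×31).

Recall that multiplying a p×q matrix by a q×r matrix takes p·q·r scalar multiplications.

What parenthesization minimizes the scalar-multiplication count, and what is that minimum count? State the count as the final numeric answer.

112212

Adjacent pairs: A_1A_2 = 66·12·75 = 59400; A_2A_3 = 12·75·59 = 53100; A_3A_4 = 75·59·32 = 141600; A_4A_5 = 59·32·31 = 58528.
Length 3: A_1..A_3: k=1: 0+53100+66·12·59=99828; k=2: 59400+0+66·75·59=351450 → min 99828 | A_2..A_4: k=2: 0+141600+12·75·32=170400; k=3: 53100+0+12·59·32=75756 → min 75756 | A_3..A_5: k=3: 0+58528+75·59·31=195703; k=4: 141600+0+75·32·31=216000 → min 195703.
Length 4: A_1..A_4: k=1: 0+75756+66·12·32=101100; k=2: 59400+141600+66·75·32=359400; k=3: 99828+0+66·59·32=224436 → min 101100 | A_2..A_5: k=2: 0+195703+12·75·31=223603; k=3: 53100+58528+12·59·31=133576; k=4: 75756+0+12·32·31=87660 → min 87660.
Length 5: A_1..A_5: k=1: 0+87660+66·12·31=112212; k=2: 59400+195703+66·75·31=408553; k=3: 99828+58528+66·59·31=279070; k=4: 101100+0+66·32·31=166572 → min 112212.
Optimal parenthesization: (A_1 · (((A_2 · A_3) · A_4) · A_5)) with cost 112212.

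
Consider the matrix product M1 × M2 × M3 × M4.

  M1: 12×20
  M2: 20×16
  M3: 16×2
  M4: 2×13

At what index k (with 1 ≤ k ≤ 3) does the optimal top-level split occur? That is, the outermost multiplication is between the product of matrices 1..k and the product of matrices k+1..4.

Adjacent pairs: M1M2 = 12·20·16 = 3840; M2M3 = 20·16·2 = 640; M3M4 = 16·2·13 = 416.
Length 3: M1..M3: k=1: 0+640+12·20·2=1120; k=2: 3840+0+12·16·2=4224 → min 1120 | M2..M4: k=2: 0+416+20·16·13=4576; k=3: 640+0+20·2·13=1160 → min 1160.
Top-level splits: k=1: (M1..M1)·(M2..M4) → 0+1160+12·20·13 = 4280; k=2: (M1..M2)·(M3..M4) → 3840+416+12·16·13 = 6752; k=3: (M1..M3)·(M4..M4) → 1120+0+12·2·13 = 1432.
Best split is after M3, i.e. k = 3.

3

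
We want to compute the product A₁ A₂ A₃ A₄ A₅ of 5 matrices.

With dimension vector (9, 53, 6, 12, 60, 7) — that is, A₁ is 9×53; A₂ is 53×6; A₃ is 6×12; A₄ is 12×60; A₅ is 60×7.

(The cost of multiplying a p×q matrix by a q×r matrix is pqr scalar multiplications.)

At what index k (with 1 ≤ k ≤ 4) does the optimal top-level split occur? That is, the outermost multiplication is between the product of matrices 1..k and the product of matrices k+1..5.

Adjacent pairs: A₁A₂ = 9·53·6 = 2862; A₂A₃ = 53·6·12 = 3816; A₃A₄ = 6·12·60 = 4320; A₄A₅ = 12·60·7 = 5040.
Length 3: A₁..A₃: k=1: 0+3816+9·53·12=9540; k=2: 2862+0+9·6·12=3510 → min 3510 | A₂..A₄: k=2: 0+4320+53·6·60=23400; k=3: 3816+0+53·12·60=41976 → min 23400 | A₃..A₅: k=3: 0+5040+6·12·7=5544; k=4: 4320+0+6·60·7=6840 → min 5544.
Length 4: A₁..A₄: k=1: 0+23400+9·53·60=52020; k=2: 2862+4320+9·6·60=10422; k=3: 3510+0+9·12·60=9990 → min 9990 | A₂..A₅: k=2: 0+5544+53·6·7=7770; k=3: 3816+5040+53·12·7=13308; k=4: 23400+0+53·60·7=45660 → min 7770.
Top-level splits: k=1: (A₁..A₁)·(A₂..A₅) → 0+7770+9·53·7 = 11109; k=2: (A₁..A₂)·(A₃..A₅) → 2862+5544+9·6·7 = 8784; k=3: (A₁..A₃)·(A₄..A₅) → 3510+5040+9·12·7 = 9306; k=4: (A₁..A₄)·(A₅..A₅) → 9990+0+9·60·7 = 13770.
Best split is after A₂, i.e. k = 2.

2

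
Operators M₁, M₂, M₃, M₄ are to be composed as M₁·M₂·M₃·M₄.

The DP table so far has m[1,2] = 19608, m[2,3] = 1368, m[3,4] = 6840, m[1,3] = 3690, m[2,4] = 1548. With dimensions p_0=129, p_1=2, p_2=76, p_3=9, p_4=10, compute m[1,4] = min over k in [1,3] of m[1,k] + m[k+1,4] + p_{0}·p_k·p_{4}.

4128

m[1,4] = min over k∈[1,3] of m[1,k]+m[k+1,4]+p_{0}·p_k·p_{4}.
k=1: 0 + 1548 + 129·2·10 = 4128; k=2: 19608 + 6840 + 129·76·10 = 124488; k=3: 3690 + 0 + 129·9·10 = 15300.
Minimum: 4128 at k=1.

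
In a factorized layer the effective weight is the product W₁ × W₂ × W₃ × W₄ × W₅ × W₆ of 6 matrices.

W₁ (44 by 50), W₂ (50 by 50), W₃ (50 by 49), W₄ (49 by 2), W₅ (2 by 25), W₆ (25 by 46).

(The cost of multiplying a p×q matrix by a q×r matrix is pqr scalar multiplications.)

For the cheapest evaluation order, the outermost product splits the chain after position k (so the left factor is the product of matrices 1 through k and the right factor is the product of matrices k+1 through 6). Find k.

Adjacent pairs: W₁W₂ = 44·50·50 = 110000; W₂W₃ = 50·50·49 = 122500; W₃W₄ = 50·49·2 = 4900; W₄W₅ = 49·2·25 = 2450; W₅W₆ = 2·25·46 = 2300.
Length 3: W₁..W₃: k=1: 0+122500+44·50·49=230300; k=2: 110000+0+44·50·49=217800 → min 217800 | W₂..W₄: k=2: 0+4900+50·50·2=9900; k=3: 122500+0+50·49·2=127400 → min 9900 | W₃..W₅: k=3: 0+2450+50·49·25=63700; k=4: 4900+0+50·2·25=7400 → min 7400 | W₄..W₆: k=4: 0+2300+49·2·46=6808; k=5: 2450+0+49·25·46=58800 → min 6808.
Length 4: W₁..W₄: k=1: 0+9900+44·50·2=14300; k=2: 110000+4900+44·50·2=119300; k=3: 217800+0+44·49·2=222112 → min 14300 | W₂..W₅: k=2: 0+7400+50·50·25=69900; k=3: 122500+2450+50·49·25=186200; k=4: 9900+0+50·2·25=12400 → min 12400 | W₃..W₆: k=3: 0+6808+50·49·46=119508; k=4: 4900+2300+50·2·46=11800; k=5: 7400+0+50·25·46=64900 → min 11800.
Length 5: W₁..W₅: k=1: 0+12400+44·50·25=67400; k=2: 110000+7400+44·50·25=172400; k=3: 217800+2450+44·49·25=274150; k=4: 14300+0+44·2·25=16500 → min 16500 | W₂..W₆: k=2: 0+11800+50·50·46=126800; k=3: 122500+6808+50·49·46=242008; k=4: 9900+2300+50·2·46=16800; k=5: 12400+0+50·25·46=69900 → min 16800.
Top-level splits: k=1: (W₁..W₁)·(W₂..W₆) → 0+16800+44·50·46 = 118000; k=2: (W₁..W₂)·(W₃..W₆) → 110000+11800+44·50·46 = 223000; k=3: (W₁..W₃)·(W₄..W₆) → 217800+6808+44·49·46 = 323784; k=4: (W₁..W₄)·(W₅..W₆) → 14300+2300+44·2·46 = 20648; k=5: (W₁..W₅)·(W₆..W₆) → 16500+0+44·25·46 = 67100.
Best split is after W₄, i.e. k = 4.

4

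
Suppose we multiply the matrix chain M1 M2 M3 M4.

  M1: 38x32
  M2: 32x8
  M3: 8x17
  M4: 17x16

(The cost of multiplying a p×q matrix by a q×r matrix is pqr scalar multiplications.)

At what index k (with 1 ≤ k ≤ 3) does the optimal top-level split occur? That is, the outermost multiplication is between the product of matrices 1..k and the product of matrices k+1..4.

2

Adjacent pairs: M1M2 = 38·32·8 = 9728; M2M3 = 32·8·17 = 4352; M3M4 = 8·17·16 = 2176.
Length 3: M1..M3: k=1: 0+4352+38·32·17=25024; k=2: 9728+0+38·8·17=14896 → min 14896 | M2..M4: k=2: 0+2176+32·8·16=6272; k=3: 4352+0+32·17·16=13056 → min 6272.
Top-level splits: k=1: (M1..M1)·(M2..M4) → 0+6272+38·32·16 = 25728; k=2: (M1..M2)·(M3..M4) → 9728+2176+38·8·16 = 16768; k=3: (M1..M3)·(M4..M4) → 14896+0+38·17·16 = 25232.
Best split is after M2, i.e. k = 2.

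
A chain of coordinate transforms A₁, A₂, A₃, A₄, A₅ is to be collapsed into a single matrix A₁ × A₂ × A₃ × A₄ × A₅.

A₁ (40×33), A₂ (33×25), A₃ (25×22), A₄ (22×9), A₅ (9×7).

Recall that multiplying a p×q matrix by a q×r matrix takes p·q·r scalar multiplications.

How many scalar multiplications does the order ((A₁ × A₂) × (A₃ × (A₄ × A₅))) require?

(A₁ × A₂): 40×33 by 33×25 → 40×25, cost 40·33·25 = 33000
(A₄ × A₅): 22×9 by 9×7 → 22×7, cost 22·9·7 = 1386
(A₃ × (A₄ × A₅)): 25×22 by 22×7 → 25×7, cost 25·22·7 = 3850; cumulative 5236
((A₁ × A₂) × (A₃ × (A₄ × A₅))): 40×25 by 25×7 → 40×7, cost 40·25·7 = 7000; cumulative 45236
Total: 45236 scalar multiplications.

45236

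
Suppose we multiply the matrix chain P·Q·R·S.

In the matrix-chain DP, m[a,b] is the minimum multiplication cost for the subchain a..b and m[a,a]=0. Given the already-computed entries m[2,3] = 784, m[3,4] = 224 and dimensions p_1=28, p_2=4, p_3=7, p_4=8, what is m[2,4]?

m[2,4] = min over k∈[2,3] of m[2,k]+m[k+1,4]+p_{1}·p_k·p_{4}.
k=2: 0 + 224 + 28·4·8 = 1120; k=3: 784 + 0 + 28·7·8 = 2352.
Minimum: 1120 at k=2.

1120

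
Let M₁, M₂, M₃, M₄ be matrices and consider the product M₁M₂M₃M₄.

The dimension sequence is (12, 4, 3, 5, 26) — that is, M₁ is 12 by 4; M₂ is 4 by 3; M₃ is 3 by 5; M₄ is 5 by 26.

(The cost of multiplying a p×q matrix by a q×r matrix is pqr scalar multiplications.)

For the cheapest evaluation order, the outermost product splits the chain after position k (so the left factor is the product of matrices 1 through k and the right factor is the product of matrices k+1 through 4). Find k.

Adjacent pairs: M₁M₂ = 12·4·3 = 144; M₂M₃ = 4·3·5 = 60; M₃M₄ = 3·5·26 = 390.
Length 3: M₁..M₃: k=1: 0+60+12·4·5=300; k=2: 144+0+12·3·5=324 → min 300 | M₂..M₄: k=2: 0+390+4·3·26=702; k=3: 60+0+4·5·26=580 → min 580.
Top-level splits: k=1: (M₁..M₁)·(M₂..M₄) → 0+580+12·4·26 = 1828; k=2: (M₁..M₂)·(M₃..M₄) → 144+390+12·3·26 = 1470; k=3: (M₁..M₃)·(M₄..M₄) → 300+0+12·5·26 = 1860.
Best split is after M₂, i.e. k = 2.

2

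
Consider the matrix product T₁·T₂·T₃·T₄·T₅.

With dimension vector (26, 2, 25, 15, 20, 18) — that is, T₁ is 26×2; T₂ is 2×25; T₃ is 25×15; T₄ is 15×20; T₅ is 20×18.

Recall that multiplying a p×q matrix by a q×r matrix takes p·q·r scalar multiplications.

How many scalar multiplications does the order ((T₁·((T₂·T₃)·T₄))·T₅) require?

(T₂·T₃): 2×25 by 25×15 → 2×15, cost 2·25·15 = 750
((T₂·T₃)·T₄): 2×15 by 15×20 → 2×20, cost 2·15·20 = 600; cumulative 1350
(T₁·((T₂·T₃)·T₄)): 26×2 by 2×20 → 26×20, cost 26·2·20 = 1040; cumulative 2390
((T₁·((T₂·T₃)·T₄))·T₅): 26×20 by 20×18 → 26×18, cost 26·20·18 = 9360; cumulative 11750
Total: 11750 scalar multiplications.

11750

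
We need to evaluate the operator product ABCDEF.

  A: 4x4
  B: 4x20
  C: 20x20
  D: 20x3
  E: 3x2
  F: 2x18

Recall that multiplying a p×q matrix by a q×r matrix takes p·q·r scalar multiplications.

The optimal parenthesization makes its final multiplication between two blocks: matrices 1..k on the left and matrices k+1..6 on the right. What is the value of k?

Adjacent pairs: AB = 4·4·20 = 320; BC = 4·20·20 = 1600; CD = 20·20·3 = 1200; DE = 20·3·2 = 120; EF = 3·2·18 = 108.
Length 3: A..C: k=1: 0+1600+4·4·20=1920; k=2: 320+0+4·20·20=1920 → min 1920 | B..D: k=2: 0+1200+4·20·3=1440; k=3: 1600+0+4·20·3=1840 → min 1440 | C..E: k=3: 0+120+20·20·2=920; k=4: 1200+0+20·3·2=1320 → min 920 | D..F: k=4: 0+108+20·3·18=1188; k=5: 120+0+20·2·18=840 → min 840.
Length 4: A..D: k=1: 0+1440+4·4·3=1488; k=2: 320+1200+4·20·3=1760; k=3: 1920+0+4·20·3=2160 → min 1488 | B..E: k=2: 0+920+4·20·2=1080; k=3: 1600+120+4·20·2=1880; k=4: 1440+0+4·3·2=1464 → min 1080 | C..F: k=3: 0+840+20·20·18=8040; k=4: 1200+108+20·3·18=2388; k=5: 920+0+20·2·18=1640 → min 1640.
Length 5: A..E: k=1: 0+1080+4·4·2=1112; k=2: 320+920+4·20·2=1400; k=3: 1920+120+4·20·2=2200; k=4: 1488+0+4·3·2=1512 → min 1112 | B..F: k=2: 0+1640+4·20·18=3080; k=3: 1600+840+4·20·18=3880; k=4: 1440+108+4·3·18=1764; k=5: 1080+0+4·2·18=1224 → min 1224.
Top-level splits: k=1: (A..A)·(B..F) → 0+1224+4·4·18 = 1512; k=2: (A..B)·(C..F) → 320+1640+4·20·18 = 3400; k=3: (A..C)·(D..F) → 1920+840+4·20·18 = 4200; k=4: (A..D)·(E..F) → 1488+108+4·3·18 = 1812; k=5: (A..E)·(F..F) → 1112+0+4·2·18 = 1256.
Best split is after E, i.e. k = 5.

5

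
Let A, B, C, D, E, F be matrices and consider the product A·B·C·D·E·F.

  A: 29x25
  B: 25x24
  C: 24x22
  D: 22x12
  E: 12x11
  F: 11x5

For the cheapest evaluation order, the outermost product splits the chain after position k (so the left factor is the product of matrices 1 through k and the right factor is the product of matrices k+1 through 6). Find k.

1

Adjacent pairs: AB = 29·25·24 = 17400; BC = 25·24·22 = 13200; CD = 24·22·12 = 6336; DE = 22·12·11 = 2904; EF = 12·11·5 = 660.
Length 3: A..C: k=1: 0+13200+29·25·22=29150; k=2: 17400+0+29·24·22=32712 → min 29150 | B..D: k=2: 0+6336+25·24·12=13536; k=3: 13200+0+25·22·12=19800 → min 13536 | C..E: k=3: 0+2904+24·22·11=8712; k=4: 6336+0+24·12·11=9504 → min 8712 | D..F: k=4: 0+660+22·12·5=1980; k=5: 2904+0+22·11·5=4114 → min 1980.
Length 4: A..D: k=1: 0+13536+29·25·12=22236; k=2: 17400+6336+29·24·12=32088; k=3: 29150+0+29·22·12=36806 → min 22236 | B..E: k=2: 0+8712+25·24·11=15312; k=3: 13200+2904+25·22·11=22154; k=4: 13536+0+25·12·11=16836 → min 15312 | C..F: k=3: 0+1980+24·22·5=4620; k=4: 6336+660+24·12·5=8436; k=5: 8712+0+24·11·5=10032 → min 4620.
Length 5: A..E: k=1: 0+15312+29·25·11=23287; k=2: 17400+8712+29·24·11=33768; k=3: 29150+2904+29·22·11=39072; k=4: 22236+0+29·12·11=26064 → min 23287 | B..F: k=2: 0+4620+25·24·5=7620; k=3: 13200+1980+25·22·5=17930; k=4: 13536+660+25·12·5=15696; k=5: 15312+0+25·11·5=16687 → min 7620.
Top-level splits: k=1: (A..A)·(B..F) → 0+7620+29·25·5 = 11245; k=2: (A..B)·(C..F) → 17400+4620+29·24·5 = 25500; k=3: (A..C)·(D..F) → 29150+1980+29·22·5 = 34320; k=4: (A..D)·(E..F) → 22236+660+29·12·5 = 24636; k=5: (A..E)·(F..F) → 23287+0+29·11·5 = 24882.
Best split is after A, i.e. k = 1.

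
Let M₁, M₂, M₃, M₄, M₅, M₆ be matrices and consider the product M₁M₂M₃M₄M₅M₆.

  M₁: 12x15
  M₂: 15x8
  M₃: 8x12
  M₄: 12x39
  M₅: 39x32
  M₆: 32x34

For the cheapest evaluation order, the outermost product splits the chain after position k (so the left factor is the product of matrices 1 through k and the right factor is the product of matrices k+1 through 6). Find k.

Adjacent pairs: M₁M₂ = 12·15·8 = 1440; M₂M₃ = 15·8·12 = 1440; M₃M₄ = 8·12·39 = 3744; M₄M₅ = 12·39·32 = 14976; M₅M₆ = 39·32·34 = 42432.
Length 3: M₁..M₃: k=1: 0+1440+12·15·12=3600; k=2: 1440+0+12·8·12=2592 → min 2592 | M₂..M₄: k=2: 0+3744+15·8·39=8424; k=3: 1440+0+15·12·39=8460 → min 8424 | M₃..M₅: k=3: 0+14976+8·12·32=18048; k=4: 3744+0+8·39·32=13728 → min 13728 | M₄..M₆: k=4: 0+42432+12·39·34=58344; k=5: 14976+0+12·32·34=28032 → min 28032.
Length 4: M₁..M₄: k=1: 0+8424+12·15·39=15444; k=2: 1440+3744+12·8·39=8928; k=3: 2592+0+12·12·39=8208 → min 8208 | M₂..M₅: k=2: 0+13728+15·8·32=17568; k=3: 1440+14976+15·12·32=22176; k=4: 8424+0+15·39·32=27144 → min 17568 | M₃..M₆: k=3: 0+28032+8·12·34=31296; k=4: 3744+42432+8·39·34=56784; k=5: 13728+0+8·32·34=22432 → min 22432.
Length 5: M₁..M₅: k=1: 0+17568+12·15·32=23328; k=2: 1440+13728+12·8·32=18240; k=3: 2592+14976+12·12·32=22176; k=4: 8208+0+12·39·32=23184 → min 18240 | M₂..M₆: k=2: 0+22432+15·8·34=26512; k=3: 1440+28032+15·12·34=35592; k=4: 8424+42432+15·39·34=70746; k=5: 17568+0+15·32·34=33888 → min 26512.
Top-level splits: k=1: (M₁..M₁)·(M₂..M₆) → 0+26512+12·15·34 = 32632; k=2: (M₁..M₂)·(M₃..M₆) → 1440+22432+12·8·34 = 27136; k=3: (M₁..M₃)·(M₄..M₆) → 2592+28032+12·12·34 = 35520; k=4: (M₁..M₄)·(M₅..M₆) → 8208+42432+12·39·34 = 66552; k=5: (M₁..M₅)·(M₆..M₆) → 18240+0+12·32·34 = 31296.
Best split is after M₂, i.e. k = 2.

2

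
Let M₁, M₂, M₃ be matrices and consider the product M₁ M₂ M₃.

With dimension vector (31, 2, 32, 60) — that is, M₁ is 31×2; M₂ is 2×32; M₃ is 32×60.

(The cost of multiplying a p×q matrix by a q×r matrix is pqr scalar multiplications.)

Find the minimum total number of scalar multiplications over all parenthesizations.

Order (M₁ (M₂ M₃)): (M₂ M₃): 2×32 by 32×60 → 2×60, cost 2·32·60 = 3840; (M₁ (M₂ M₃)): 31×2 by 2×60 → 31×60, cost 31·2·60 = 3720; cumulative 7560. Total 7560.
Order ((M₁ M₂) M₃): (M₁ M₂): 31×2 by 2×32 → 31×32, cost 31·2·32 = 1984; ((M₁ M₂) M₃): 31×32 by 32×60 → 31×60, cost 31·32·60 = 59520; cumulative 61504. Total 61504.
Minimum: 7560.

7560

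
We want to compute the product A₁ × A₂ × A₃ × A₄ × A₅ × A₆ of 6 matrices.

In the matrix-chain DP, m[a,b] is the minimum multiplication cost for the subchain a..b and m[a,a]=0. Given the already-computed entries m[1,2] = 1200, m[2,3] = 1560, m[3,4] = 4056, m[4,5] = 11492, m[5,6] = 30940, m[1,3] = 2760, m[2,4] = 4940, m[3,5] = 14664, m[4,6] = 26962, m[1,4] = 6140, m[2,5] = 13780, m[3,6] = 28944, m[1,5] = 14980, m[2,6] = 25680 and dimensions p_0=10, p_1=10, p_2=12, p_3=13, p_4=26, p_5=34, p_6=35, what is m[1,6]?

m[1,6] = min over k∈[1,5] of m[1,k]+m[k+1,6]+p_{0}·p_k·p_{6}.
k=1: 0 + 25680 + 10·10·35 = 29180; k=2: 1200 + 28944 + 10·12·35 = 34344; k=3: 2760 + 26962 + 10·13·35 = 34272; k=4: 6140 + 30940 + 10·26·35 = 46180; k=5: 14980 + 0 + 10·34·35 = 26880.
Minimum: 26880 at k=5.

26880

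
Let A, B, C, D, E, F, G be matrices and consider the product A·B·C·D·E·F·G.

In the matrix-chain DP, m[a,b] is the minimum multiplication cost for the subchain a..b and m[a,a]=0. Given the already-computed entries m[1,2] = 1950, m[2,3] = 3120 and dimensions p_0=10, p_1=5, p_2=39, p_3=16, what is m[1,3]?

3920

m[1,3] = min over k∈[1,2] of m[1,k]+m[k+1,3]+p_{0}·p_k·p_{3}.
k=1: 0 + 3120 + 10·5·16 = 3920; k=2: 1950 + 0 + 10·39·16 = 8190.
Minimum: 3920 at k=1.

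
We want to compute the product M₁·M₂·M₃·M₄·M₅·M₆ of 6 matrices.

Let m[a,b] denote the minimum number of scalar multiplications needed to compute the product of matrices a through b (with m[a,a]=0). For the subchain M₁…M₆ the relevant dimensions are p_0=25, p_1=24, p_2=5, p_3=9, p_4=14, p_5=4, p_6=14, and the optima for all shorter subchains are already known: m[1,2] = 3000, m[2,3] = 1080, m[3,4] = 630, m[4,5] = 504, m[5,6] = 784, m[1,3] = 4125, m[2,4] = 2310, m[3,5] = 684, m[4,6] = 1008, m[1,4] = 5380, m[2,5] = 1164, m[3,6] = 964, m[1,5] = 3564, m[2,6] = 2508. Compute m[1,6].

m[1,6] = min over k∈[1,5] of m[1,k]+m[k+1,6]+p_{0}·p_k·p_{6}.
k=1: 0 + 2508 + 25·24·14 = 10908; k=2: 3000 + 964 + 25·5·14 = 5714; k=3: 4125 + 1008 + 25·9·14 = 8283; k=4: 5380 + 784 + 25·14·14 = 11064; k=5: 3564 + 0 + 25·4·14 = 4964.
Minimum: 4964 at k=5.

4964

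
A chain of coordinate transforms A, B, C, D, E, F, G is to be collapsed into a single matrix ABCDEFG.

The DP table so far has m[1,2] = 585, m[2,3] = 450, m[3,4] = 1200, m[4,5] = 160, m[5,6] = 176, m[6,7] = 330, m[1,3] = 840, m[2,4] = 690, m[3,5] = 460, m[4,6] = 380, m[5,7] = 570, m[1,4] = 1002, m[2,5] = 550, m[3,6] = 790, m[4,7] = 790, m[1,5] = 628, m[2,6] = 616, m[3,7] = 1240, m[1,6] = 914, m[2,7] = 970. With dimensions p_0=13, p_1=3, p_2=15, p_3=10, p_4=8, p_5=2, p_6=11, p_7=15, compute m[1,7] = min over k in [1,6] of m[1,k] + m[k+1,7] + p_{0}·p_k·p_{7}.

m[1,7] = min over k∈[1,6] of m[1,k]+m[k+1,7]+p_{0}·p_k·p_{7}.
k=1: 0 + 970 + 13·3·15 = 1555; k=2: 585 + 1240 + 13·15·15 = 4750; k=3: 840 + 790 + 13·10·15 = 3580; k=4: 1002 + 570 + 13·8·15 = 3132; k=5: 628 + 330 + 13·2·15 = 1348; k=6: 914 + 0 + 13·11·15 = 3059.
Minimum: 1348 at k=5.

1348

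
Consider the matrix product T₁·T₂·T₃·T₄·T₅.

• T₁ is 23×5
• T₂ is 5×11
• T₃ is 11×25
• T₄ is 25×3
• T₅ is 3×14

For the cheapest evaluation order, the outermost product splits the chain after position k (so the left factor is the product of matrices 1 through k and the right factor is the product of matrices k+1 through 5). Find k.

Adjacent pairs: T₁T₂ = 23·5·11 = 1265; T₂T₃ = 5·11·25 = 1375; T₃T₄ = 11·25·3 = 825; T₄T₅ = 25·3·14 = 1050.
Length 3: T₁..T₃: k=1: 0+1375+23·5·25=4250; k=2: 1265+0+23·11·25=7590 → min 4250 | T₂..T₄: k=2: 0+825+5·11·3=990; k=3: 1375+0+5·25·3=1750 → min 990 | T₃..T₅: k=3: 0+1050+11·25·14=4900; k=4: 825+0+11·3·14=1287 → min 1287.
Length 4: T₁..T₄: k=1: 0+990+23·5·3=1335; k=2: 1265+825+23·11·3=2849; k=3: 4250+0+23·25·3=5975 → min 1335 | T₂..T₅: k=2: 0+1287+5·11·14=2057; k=3: 1375+1050+5·25·14=4175; k=4: 990+0+5·3·14=1200 → min 1200.
Top-level splits: k=1: (T₁..T₁)·(T₂..T₅) → 0+1200+23·5·14 = 2810; k=2: (T₁..T₂)·(T₃..T₅) → 1265+1287+23·11·14 = 6094; k=3: (T₁..T₃)·(T₄..T₅) → 4250+1050+23·25·14 = 13350; k=4: (T₁..T₄)·(T₅..T₅) → 1335+0+23·3·14 = 2301.
Best split is after T₄, i.e. k = 4.

4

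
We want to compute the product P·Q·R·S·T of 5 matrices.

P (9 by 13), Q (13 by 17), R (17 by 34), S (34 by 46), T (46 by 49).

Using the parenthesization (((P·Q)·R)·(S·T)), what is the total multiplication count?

(P·Q): 9×13 by 13×17 → 9×17, cost 9·13·17 = 1989
((P·Q)·R): 9×17 by 17×34 → 9×34, cost 9·17·34 = 5202; cumulative 7191
(S·T): 34×46 by 46×49 → 34×49, cost 34·46·49 = 76636
(((P·Q)·R)·(S·T)): 9×34 by 34×49 → 9×49, cost 9·34·49 = 14994; cumulative 98821
Total: 98821 scalar multiplications.

98821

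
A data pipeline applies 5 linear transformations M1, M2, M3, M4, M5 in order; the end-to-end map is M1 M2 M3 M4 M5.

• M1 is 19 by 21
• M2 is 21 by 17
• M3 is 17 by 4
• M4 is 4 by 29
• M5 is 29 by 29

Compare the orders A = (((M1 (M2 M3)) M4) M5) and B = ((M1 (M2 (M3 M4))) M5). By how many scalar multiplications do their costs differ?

18668

Order A = (((M1 (M2 M3)) M4) M5): (M2 M3): 21×17 by 17×4 → 21×4, cost 21·17·4 = 1428; (M1 (M2 M3)): 19×21 by 21×4 → 19×4, cost 19·21·4 = 1596; cumulative 3024; ((M1 (M2 M3)) M4): 19×4 by 4×29 → 19×29, cost 19·4·29 = 2204; cumulative 5228; (((M1 (M2 M3)) M4) M5): 19×29 by 29×29 → 19×29, cost 19·29·29 = 15979; cumulative 21207. Total 21207.
Order B = ((M1 (M2 (M3 M4))) M5): (M3 M4): 17×4 by 4×29 → 17×29, cost 17·4·29 = 1972; (M2 (M3 M4)): 21×17 by 17×29 → 21×29, cost 21·17·29 = 10353; cumulative 12325; (M1 (M2 (M3 M4))): 19×21 by 21×29 → 19×29, cost 19·21·29 = 11571; cumulative 23896; ((M1 (M2 (M3 M4))) M5): 19×29 by 29×29 → 19×29, cost 19·29·29 = 15979; cumulative 39875. Total 39875.
Difference: |21207 − 39875| = 18668.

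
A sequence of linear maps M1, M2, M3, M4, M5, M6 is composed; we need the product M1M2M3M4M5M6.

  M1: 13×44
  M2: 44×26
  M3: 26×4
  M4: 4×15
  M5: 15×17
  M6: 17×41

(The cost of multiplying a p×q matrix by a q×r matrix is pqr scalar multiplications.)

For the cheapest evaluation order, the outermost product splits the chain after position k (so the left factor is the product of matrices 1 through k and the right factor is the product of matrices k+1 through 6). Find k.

Adjacent pairs: M1M2 = 13·44·26 = 14872; M2M3 = 44·26·4 = 4576; M3M4 = 26·4·15 = 1560; M4M5 = 4·15·17 = 1020; M5M6 = 15·17·41 = 10455.
Length 3: M1..M3: k=1: 0+4576+13·44·4=6864; k=2: 14872+0+13·26·4=16224 → min 6864 | M2..M4: k=2: 0+1560+44·26·15=18720; k=3: 4576+0+44·4·15=7216 → min 7216 | M3..M5: k=3: 0+1020+26·4·17=2788; k=4: 1560+0+26·15·17=8190 → min 2788 | M4..M6: k=4: 0+10455+4·15·41=12915; k=5: 1020+0+4·17·41=3808 → min 3808.
Length 4: M1..M4: k=1: 0+7216+13·44·15=15796; k=2: 14872+1560+13·26·15=21502; k=3: 6864+0+13·4·15=7644 → min 7644 | M2..M5: k=2: 0+2788+44·26·17=22236; k=3: 4576+1020+44·4·17=8588; k=4: 7216+0+44·15·17=18436 → min 8588 | M3..M6: k=3: 0+3808+26·4·41=8072; k=4: 1560+10455+26·15·41=28005; k=5: 2788+0+26·17·41=20910 → min 8072.
Length 5: M1..M5: k=1: 0+8588+13·44·17=18312; k=2: 14872+2788+13·26·17=23406; k=3: 6864+1020+13·4·17=8768; k=4: 7644+0+13·15·17=10959 → min 8768 | M2..M6: k=2: 0+8072+44·26·41=54976; k=3: 4576+3808+44·4·41=15600; k=4: 7216+10455+44·15·41=44731; k=5: 8588+0+44·17·41=39256 → min 15600.
Top-level splits: k=1: (M1..M1)·(M2..M6) → 0+15600+13·44·41 = 39052; k=2: (M1..M2)·(M3..M6) → 14872+8072+13·26·41 = 36802; k=3: (M1..M3)·(M4..M6) → 6864+3808+13·4·41 = 12804; k=4: (M1..M4)·(M5..M6) → 7644+10455+13·15·41 = 26094; k=5: (M1..M5)·(M6..M6) → 8768+0+13·17·41 = 17829.
Best split is after M3, i.e. k = 3.

3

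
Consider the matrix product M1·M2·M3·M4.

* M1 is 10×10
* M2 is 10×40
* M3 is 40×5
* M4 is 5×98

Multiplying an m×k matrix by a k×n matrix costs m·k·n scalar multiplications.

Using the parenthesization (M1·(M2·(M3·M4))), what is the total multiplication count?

68600

(M3·M4): 40×5 by 5×98 → 40×98, cost 40·5·98 = 19600
(M2·(M3·M4)): 10×40 by 40×98 → 10×98, cost 10·40·98 = 39200; cumulative 58800
(M1·(M2·(M3·M4))): 10×10 by 10×98 → 10×98, cost 10·10·98 = 9800; cumulative 68600
Total: 68600 scalar multiplications.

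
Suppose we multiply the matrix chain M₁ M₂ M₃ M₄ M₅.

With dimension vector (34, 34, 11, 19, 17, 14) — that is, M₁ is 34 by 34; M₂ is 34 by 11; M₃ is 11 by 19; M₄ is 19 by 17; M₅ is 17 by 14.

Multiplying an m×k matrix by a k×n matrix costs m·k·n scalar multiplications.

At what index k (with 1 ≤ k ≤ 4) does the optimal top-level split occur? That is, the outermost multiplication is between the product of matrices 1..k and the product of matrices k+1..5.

Adjacent pairs: M₁M₂ = 34·34·11 = 12716; M₂M₃ = 34·11·19 = 7106; M₃M₄ = 11·19·17 = 3553; M₄M₅ = 19·17·14 = 4522.
Length 3: M₁..M₃: k=1: 0+7106+34·34·19=29070; k=2: 12716+0+34·11·19=19822 → min 19822 | M₂..M₄: k=2: 0+3553+34·11·17=9911; k=3: 7106+0+34·19·17=18088 → min 9911 | M₃..M₅: k=3: 0+4522+11·19·14=7448; k=4: 3553+0+11·17·14=6171 → min 6171.
Length 4: M₁..M₄: k=1: 0+9911+34·34·17=29563; k=2: 12716+3553+34·11·17=22627; k=3: 19822+0+34·19·17=30804 → min 22627 | M₂..M₅: k=2: 0+6171+34·11·14=11407; k=3: 7106+4522+34·19·14=20672; k=4: 9911+0+34·17·14=18003 → min 11407.
Top-level splits: k=1: (M₁..M₁)·(M₂..M₅) → 0+11407+34·34·14 = 27591; k=2: (M₁..M₂)·(M₃..M₅) → 12716+6171+34·11·14 = 24123; k=3: (M₁..M₃)·(M₄..M₅) → 19822+4522+34·19·14 = 33388; k=4: (M₁..M₄)·(M₅..M₅) → 22627+0+34·17·14 = 30719.
Best split is after M₂, i.e. k = 2.

2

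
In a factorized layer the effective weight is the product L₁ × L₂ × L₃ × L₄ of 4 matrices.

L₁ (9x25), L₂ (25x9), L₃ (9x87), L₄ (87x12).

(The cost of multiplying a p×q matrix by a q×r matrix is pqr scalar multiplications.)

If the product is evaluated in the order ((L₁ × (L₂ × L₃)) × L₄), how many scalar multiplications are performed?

(L₂ × L₃): 25×9 by 9×87 → 25×87, cost 25·9·87 = 19575
(L₁ × (L₂ × L₃)): 9×25 by 25×87 → 9×87, cost 9·25·87 = 19575; cumulative 39150
((L₁ × (L₂ × L₃)) × L₄): 9×87 by 87×12 → 9×12, cost 9·87·12 = 9396; cumulative 48546
Total: 48546 scalar multiplications.

48546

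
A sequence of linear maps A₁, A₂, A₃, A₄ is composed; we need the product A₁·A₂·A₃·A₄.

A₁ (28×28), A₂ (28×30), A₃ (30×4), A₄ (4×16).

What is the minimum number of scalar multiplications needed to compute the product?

Adjacent pairs: A₁A₂ = 28·28·30 = 23520; A₂A₃ = 28·30·4 = 3360; A₃A₄ = 30·4·16 = 1920.
Length 3: A₁..A₃: k=1: 0+3360+28·28·4=6496; k=2: 23520+0+28·30·4=26880 → min 6496 | A₂..A₄: k=2: 0+1920+28·30·16=15360; k=3: 3360+0+28·4·16=5152 → min 5152.
Length 4: A₁..A₄: k=1: 0+5152+28·28·16=17696; k=2: 23520+1920+28·30·16=38880; k=3: 6496+0+28·4·16=8288 → min 8288.
Optimal order: ((A₁·(A₂·A₃))·A₄) with cost 8288.

8288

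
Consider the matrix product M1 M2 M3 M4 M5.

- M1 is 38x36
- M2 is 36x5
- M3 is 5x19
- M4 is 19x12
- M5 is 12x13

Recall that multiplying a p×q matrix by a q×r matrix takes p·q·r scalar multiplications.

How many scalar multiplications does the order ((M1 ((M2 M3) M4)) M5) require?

33972

(M2 M3): 36×5 by 5×19 → 36×19, cost 36·5·19 = 3420
((M2 M3) M4): 36×19 by 19×12 → 36×12, cost 36·19·12 = 8208; cumulative 11628
(M1 ((M2 M3) M4)): 38×36 by 36×12 → 38×12, cost 38·36·12 = 16416; cumulative 28044
((M1 ((M2 M3) M4)) M5): 38×12 by 12×13 → 38×13, cost 38·12·13 = 5928; cumulative 33972
Total: 33972 scalar multiplications.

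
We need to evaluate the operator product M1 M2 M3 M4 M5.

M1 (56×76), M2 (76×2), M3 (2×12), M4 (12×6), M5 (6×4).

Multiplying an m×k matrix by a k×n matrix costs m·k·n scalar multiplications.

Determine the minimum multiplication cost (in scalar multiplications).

9152

Adjacent pairs: M1M2 = 56·76·2 = 8512; M2M3 = 76·2·12 = 1824; M3M4 = 2·12·6 = 144; M4M5 = 12·6·4 = 288.
Length 3: M1..M3: k=1: 0+1824+56·76·12=52896; k=2: 8512+0+56·2·12=9856 → min 9856 | M2..M4: k=2: 0+144+76·2·6=1056; k=3: 1824+0+76·12·6=7296 → min 1056 | M3..M5: k=3: 0+288+2·12·4=384; k=4: 144+0+2·6·4=192 → min 192.
Length 4: M1..M4: k=1: 0+1056+56·76·6=26592; k=2: 8512+144+56·2·6=9328; k=3: 9856+0+56·12·6=13888 → min 9328 | M2..M5: k=2: 0+192+76·2·4=800; k=3: 1824+288+76·12·4=5760; k=4: 1056+0+76·6·4=2880 → min 800.
Length 5: M1..M5: k=1: 0+800+56·76·4=17824; k=2: 8512+192+56·2·4=9152; k=3: 9856+288+56·12·4=12832; k=4: 9328+0+56·6·4=10672 → min 9152.
Optimal order: ((M1 M2) ((M3 M4) M5)) with cost 9152.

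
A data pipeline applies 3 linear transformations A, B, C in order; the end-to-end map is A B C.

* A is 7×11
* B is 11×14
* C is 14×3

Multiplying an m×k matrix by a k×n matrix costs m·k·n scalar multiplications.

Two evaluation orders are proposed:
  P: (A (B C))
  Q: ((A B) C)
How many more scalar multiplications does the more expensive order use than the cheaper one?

Order P = (A (B C)): (B C): 11×14 by 14×3 → 11×3, cost 11·14·3 = 462; (A (B C)): 7×11 by 11×3 → 7×3, cost 7·11·3 = 231; cumulative 693. Total 693.
Order Q = ((A B) C): (A B): 7×11 by 11×14 → 7×14, cost 7·11·14 = 1078; ((A B) C): 7×14 by 14×3 → 7×3, cost 7·14·3 = 294; cumulative 1372. Total 1372.
Difference: |693 − 1372| = 679.

679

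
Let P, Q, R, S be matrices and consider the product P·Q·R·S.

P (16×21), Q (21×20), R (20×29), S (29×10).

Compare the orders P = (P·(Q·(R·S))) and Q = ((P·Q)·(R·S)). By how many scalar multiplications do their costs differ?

Order P = (P·(Q·(R·S))): (R·S): 20×29 by 29×10 → 20×10, cost 20·29·10 = 5800; (Q·(R·S)): 21×20 by 20×10 → 21×10, cost 21·20·10 = 4200; cumulative 10000; (P·(Q·(R·S))): 16×21 by 21×10 → 16×10, cost 16·21·10 = 3360; cumulative 13360. Total 13360.
Order Q = ((P·Q)·(R·S)): (P·Q): 16×21 by 21×20 → 16×20, cost 16·21·20 = 6720; (R·S): 20×29 by 29×10 → 20×10, cost 20·29·10 = 5800; ((P·Q)·(R·S)): 16×20 by 20×10 → 16×10, cost 16·20·10 = 3200; cumulative 15720. Total 15720.
Difference: |13360 − 15720| = 2360.

2360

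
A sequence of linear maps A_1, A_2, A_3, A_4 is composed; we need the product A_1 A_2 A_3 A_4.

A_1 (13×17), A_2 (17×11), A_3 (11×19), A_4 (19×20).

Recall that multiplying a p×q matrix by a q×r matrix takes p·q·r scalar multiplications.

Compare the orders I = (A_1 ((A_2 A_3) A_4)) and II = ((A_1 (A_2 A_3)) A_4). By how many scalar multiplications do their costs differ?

1741

Order I = (A_1 ((A_2 A_3) A_4)): (A_2 A_3): 17×11 by 11×19 → 17×19, cost 17·11·19 = 3553; ((A_2 A_3) A_4): 17×19 by 19×20 → 17×20, cost 17·19·20 = 6460; cumulative 10013; (A_1 ((A_2 A_3) A_4)): 13×17 by 17×20 → 13×20, cost 13·17·20 = 4420; cumulative 14433. Total 14433.
Order II = ((A_1 (A_2 A_3)) A_4): (A_2 A_3): 17×11 by 11×19 → 17×19, cost 17·11·19 = 3553; (A_1 (A_2 A_3)): 13×17 by 17×19 → 13×19, cost 13·17·19 = 4199; cumulative 7752; ((A_1 (A_2 A_3)) A_4): 13×19 by 19×20 → 13×20, cost 13·19·20 = 4940; cumulative 12692. Total 12692.
Difference: |14433 − 12692| = 1741.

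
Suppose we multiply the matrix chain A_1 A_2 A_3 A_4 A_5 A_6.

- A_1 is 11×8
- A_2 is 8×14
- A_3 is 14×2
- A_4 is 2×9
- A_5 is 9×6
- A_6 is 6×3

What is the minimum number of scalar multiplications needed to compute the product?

610

Adjacent pairs: A_1A_2 = 11·8·14 = 1232; A_2A_3 = 8·14·2 = 224; A_3A_4 = 14·2·9 = 252; A_4A_5 = 2·9·6 = 108; A_5A_6 = 9·6·3 = 162.
Length 3: A_1..A_3: k=1: 0+224+11·8·2=400; k=2: 1232+0+11·14·2=1540 → min 400 | A_2..A_4: k=2: 0+252+8·14·9=1260; k=3: 224+0+8·2·9=368 → min 368 | A_3..A_5: k=3: 0+108+14·2·6=276; k=4: 252+0+14·9·6=1008 → min 276 | A_4..A_6: k=4: 0+162+2·9·3=216; k=5: 108+0+2·6·3=144 → min 144.
Length 4: A_1..A_4: k=1: 0+368+11·8·9=1160; k=2: 1232+252+11·14·9=2870; k=3: 400+0+11·2·9=598 → min 598 | A_2..A_5: k=2: 0+276+8·14·6=948; k=3: 224+108+8·2·6=428; k=4: 368+0+8·9·6=800 → min 428 | A_3..A_6: k=3: 0+144+14·2·3=228; k=4: 252+162+14·9·3=792; k=5: 276+0+14·6·3=528 → min 228.
Length 5: A_1..A_5: k=1: 0+428+11·8·6=956; k=2: 1232+276+11·14·6=2432; k=3: 400+108+11·2·6=640; k=4: 598+0+11·9·6=1192 → min 640 | A_2..A_6: k=2: 0+228+8·14·3=564; k=3: 224+144+8·2·3=416; k=4: 368+162+8·9·3=746; k=5: 428+0+8·6·3=572 → min 416.
Length 6: A_1..A_6: k=1: 0+416+11·8·3=680; k=2: 1232+228+11·14·3=1922; k=3: 400+144+11·2·3=610; k=4: 598+162+11·9·3=1057; k=5: 640+0+11·6·3=838 → min 610.
Optimal order: ((A_1 (A_2 A_3)) ((A_4 A_5) A_6)) with cost 610.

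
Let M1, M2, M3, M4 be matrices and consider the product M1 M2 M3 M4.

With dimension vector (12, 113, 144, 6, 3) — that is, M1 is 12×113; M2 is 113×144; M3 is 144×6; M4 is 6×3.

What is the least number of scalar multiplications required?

Adjacent pairs: M1M2 = 12·113·144 = 195264; M2M3 = 113·144·6 = 97632; M3M4 = 144·6·3 = 2592.
Length 3: M1..M3: k=1: 0+97632+12·113·6=105768; k=2: 195264+0+12·144·6=205632 → min 105768 | M2..M4: k=2: 0+2592+113·144·3=51408; k=3: 97632+0+113·6·3=99666 → min 51408.
Length 4: M1..M4: k=1: 0+51408+12·113·3=55476; k=2: 195264+2592+12·144·3=203040; k=3: 105768+0+12·6·3=105984 → min 55476.
Optimal order: (M1 (M2 (M3 M4))) with cost 55476.

55476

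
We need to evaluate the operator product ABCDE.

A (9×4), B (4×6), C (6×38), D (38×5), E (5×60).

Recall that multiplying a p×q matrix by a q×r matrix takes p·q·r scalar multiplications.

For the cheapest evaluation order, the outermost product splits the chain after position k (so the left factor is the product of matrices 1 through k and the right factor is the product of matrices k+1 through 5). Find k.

Adjacent pairs: AB = 9·4·6 = 216; BC = 4·6·38 = 912; CD = 6·38·5 = 1140; DE = 38·5·60 = 11400.
Length 3: A..C: k=1: 0+912+9·4·38=2280; k=2: 216+0+9·6·38=2268 → min 2268 | B..D: k=2: 0+1140+4·6·5=1260; k=3: 912+0+4·38·5=1672 → min 1260 | C..E: k=3: 0+11400+6·38·60=25080; k=4: 1140+0+6·5·60=2940 → min 2940.
Length 4: A..D: k=1: 0+1260+9·4·5=1440; k=2: 216+1140+9·6·5=1626; k=3: 2268+0+9·38·5=3978 → min 1440 | B..E: k=2: 0+2940+4·6·60=4380; k=3: 912+11400+4·38·60=21432; k=4: 1260+0+4·5·60=2460 → min 2460.
Top-level splits: k=1: (A..A)·(B..E) → 0+2460+9·4·60 = 4620; k=2: (A..B)·(C..E) → 216+2940+9·6·60 = 6396; k=3: (A..C)·(D..E) → 2268+11400+9·38·60 = 34188; k=4: (A..D)·(E..E) → 1440+0+9·5·60 = 4140.
Best split is after D, i.e. k = 4.

4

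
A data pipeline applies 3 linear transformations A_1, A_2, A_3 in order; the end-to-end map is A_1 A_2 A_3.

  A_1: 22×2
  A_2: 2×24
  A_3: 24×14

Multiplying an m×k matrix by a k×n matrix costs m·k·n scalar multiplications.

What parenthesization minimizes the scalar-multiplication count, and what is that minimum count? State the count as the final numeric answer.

1288

(A_1 (A_2 A_3)): cost 1288.
((A_1 A_2) A_3): cost 8448.
Optimal: (A_1 (A_2 A_3)) with cost 1288.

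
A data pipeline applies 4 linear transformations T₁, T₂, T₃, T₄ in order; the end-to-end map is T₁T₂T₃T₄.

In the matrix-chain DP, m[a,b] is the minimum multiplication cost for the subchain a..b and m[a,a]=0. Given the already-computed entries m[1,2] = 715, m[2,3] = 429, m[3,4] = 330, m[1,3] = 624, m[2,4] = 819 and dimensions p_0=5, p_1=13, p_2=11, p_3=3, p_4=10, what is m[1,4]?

774

m[1,4] = min over k∈[1,3] of m[1,k]+m[k+1,4]+p_{0}·p_k·p_{4}.
k=1: 0 + 819 + 5·13·10 = 1469; k=2: 715 + 330 + 5·11·10 = 1595; k=3: 624 + 0 + 5·3·10 = 774.
Minimum: 774 at k=3.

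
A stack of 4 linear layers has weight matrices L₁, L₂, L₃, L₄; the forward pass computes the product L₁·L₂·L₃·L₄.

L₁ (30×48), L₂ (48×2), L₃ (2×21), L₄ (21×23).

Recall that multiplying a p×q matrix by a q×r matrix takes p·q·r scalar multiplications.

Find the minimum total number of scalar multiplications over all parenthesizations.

Adjacent pairs: L₁L₂ = 30·48·2 = 2880; L₂L₃ = 48·2·21 = 2016; L₃L₄ = 2·21·23 = 966.
Length 3: L₁..L₃: k=1: 0+2016+30·48·21=32256; k=2: 2880+0+30·2·21=4140 → min 4140 | L₂..L₄: k=2: 0+966+48·2·23=3174; k=3: 2016+0+48·21·23=25200 → min 3174.
Length 4: L₁..L₄: k=1: 0+3174+30·48·23=36294; k=2: 2880+966+30·2·23=5226; k=3: 4140+0+30·21·23=18630 → min 5226.
Optimal order: ((L₁·L₂)·(L₃·L₄)) with cost 5226.

5226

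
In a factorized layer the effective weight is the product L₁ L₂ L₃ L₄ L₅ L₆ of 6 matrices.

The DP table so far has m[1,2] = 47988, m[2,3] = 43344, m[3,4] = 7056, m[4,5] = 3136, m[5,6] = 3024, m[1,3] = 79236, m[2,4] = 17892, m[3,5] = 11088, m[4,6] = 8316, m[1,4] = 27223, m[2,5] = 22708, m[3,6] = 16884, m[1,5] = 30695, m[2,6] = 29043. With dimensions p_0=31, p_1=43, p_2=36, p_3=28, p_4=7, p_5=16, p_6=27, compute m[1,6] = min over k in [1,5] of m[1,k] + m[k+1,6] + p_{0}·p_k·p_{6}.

m[1,6] = min over k∈[1,5] of m[1,k]+m[k+1,6]+p_{0}·p_k·p_{6}.
k=1: 0 + 29043 + 31·43·27 = 65034; k=2: 47988 + 16884 + 31·36·27 = 95004; k=3: 79236 + 8316 + 31·28·27 = 110988; k=4: 27223 + 3024 + 31·7·27 = 36106; k=5: 30695 + 0 + 31·16·27 = 44087.
Minimum: 36106 at k=4.

36106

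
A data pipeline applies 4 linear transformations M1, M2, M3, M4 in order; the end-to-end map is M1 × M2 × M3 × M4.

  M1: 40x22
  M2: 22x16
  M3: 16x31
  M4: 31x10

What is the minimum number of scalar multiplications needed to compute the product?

17280

Adjacent pairs: M1M2 = 40·22·16 = 14080; M2M3 = 22·16·31 = 10912; M3M4 = 16·31·10 = 4960.
Length 3: M1..M3: k=1: 0+10912+40·22·31=38192; k=2: 14080+0+40·16·31=33920 → min 33920 | M2..M4: k=2: 0+4960+22·16·10=8480; k=3: 10912+0+22·31·10=17732 → min 8480.
Length 4: M1..M4: k=1: 0+8480+40·22·10=17280; k=2: 14080+4960+40·16·10=25440; k=3: 33920+0+40·31·10=46320 → min 17280.
Optimal order: (M1 × (M2 × (M3 × M4))) with cost 17280.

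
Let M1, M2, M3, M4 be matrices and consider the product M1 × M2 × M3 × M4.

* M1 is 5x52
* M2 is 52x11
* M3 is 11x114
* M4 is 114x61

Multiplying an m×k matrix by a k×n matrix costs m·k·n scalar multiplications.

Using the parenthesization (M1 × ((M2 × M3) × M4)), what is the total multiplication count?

(M2 × M3): 52×11 by 11×114 → 52×114, cost 52·11·114 = 65208
((M2 × M3) × M4): 52×114 by 114×61 → 52×61, cost 52·114·61 = 361608; cumulative 426816
(M1 × ((M2 × M3) × M4)): 5×52 by 52×61 → 5×61, cost 5·52·61 = 15860; cumulative 442676
Total: 442676 scalar multiplications.

442676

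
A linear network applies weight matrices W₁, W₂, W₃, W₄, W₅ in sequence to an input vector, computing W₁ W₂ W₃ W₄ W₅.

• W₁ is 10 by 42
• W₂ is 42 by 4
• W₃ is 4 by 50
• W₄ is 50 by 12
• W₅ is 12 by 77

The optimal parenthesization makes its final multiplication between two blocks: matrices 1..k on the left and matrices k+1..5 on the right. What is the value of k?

Adjacent pairs: W₁W₂ = 10·42·4 = 1680; W₂W₃ = 42·4·50 = 8400; W₃W₄ = 4·50·12 = 2400; W₄W₅ = 50·12·77 = 46200.
Length 3: W₁..W₃: k=1: 0+8400+10·42·50=29400; k=2: 1680+0+10·4·50=3680 → min 3680 | W₂..W₄: k=2: 0+2400+42·4·12=4416; k=3: 8400+0+42·50·12=33600 → min 4416 | W₃..W₅: k=3: 0+46200+4·50·77=61600; k=4: 2400+0+4·12·77=6096 → min 6096.
Length 4: W₁..W₄: k=1: 0+4416+10·42·12=9456; k=2: 1680+2400+10·4·12=4560; k=3: 3680+0+10·50·12=9680 → min 4560 | W₂..W₅: k=2: 0+6096+42·4·77=19032; k=3: 8400+46200+42·50·77=216300; k=4: 4416+0+42·12·77=43224 → min 19032.
Top-level splits: k=1: (W₁..W₁)·(W₂..W₅) → 0+19032+10·42·77 = 51372; k=2: (W₁..W₂)·(W₃..W₅) → 1680+6096+10·4·77 = 10856; k=3: (W₁..W₃)·(W₄..W₅) → 3680+46200+10·50·77 = 88380; k=4: (W₁..W₄)·(W₅..W₅) → 4560+0+10·12·77 = 13800.
Best split is after W₂, i.e. k = 2.

2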